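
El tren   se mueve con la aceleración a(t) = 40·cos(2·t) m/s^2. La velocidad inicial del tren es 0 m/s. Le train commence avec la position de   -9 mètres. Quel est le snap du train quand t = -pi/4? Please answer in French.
En partant de l'accélération a(t) = 40·cos(2·t), nous prenons 2 dérivées. En dérivant l'accélération, nous obtenons le jerk: j(t) = -80·sin(2·t). En dérivant le jerk, nous obtenons le snap: s(t) = -160·cos(2·t). De l'équation du snap s(t) = -160·cos(2·t), nous substituons t = -pi/4 pour obtenir s = 0.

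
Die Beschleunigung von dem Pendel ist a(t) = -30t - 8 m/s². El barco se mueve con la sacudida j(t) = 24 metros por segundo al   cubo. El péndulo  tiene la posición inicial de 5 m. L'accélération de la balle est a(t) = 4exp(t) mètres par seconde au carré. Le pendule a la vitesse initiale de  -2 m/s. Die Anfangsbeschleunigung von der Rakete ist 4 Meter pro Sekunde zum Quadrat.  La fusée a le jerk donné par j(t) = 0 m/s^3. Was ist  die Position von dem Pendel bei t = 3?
Ausgehend von der Beschleunigung a(t) = -30·t - 8, nehmen wir 2 Stammfunktionen. Durch Integration von der Beschleunigung und Verwendung der Anfangsbedingung v(0) = -2, erhalten wir v(t) = -15·t^2 - 8·t - 2. Die Stammfunktion von der Geschwindigkeit ist die Position. Mit x(0) = 5 erhalten wir x(t) = -5·t^3 - 4·t^2 - 2·t + 5. Mit x(t) = -5·t^3 - 4·t^2 - 2·t + 5 und Einsetzen von t = 3, finden wir x = -172.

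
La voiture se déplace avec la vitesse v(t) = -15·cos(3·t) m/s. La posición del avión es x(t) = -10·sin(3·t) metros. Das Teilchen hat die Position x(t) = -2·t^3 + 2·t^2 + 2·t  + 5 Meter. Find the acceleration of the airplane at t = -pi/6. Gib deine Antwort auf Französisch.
Pour résoudre ceci, nous devons prendre 2 dérivées de notre équation de la position x(t) = -10·sin(3·t). En dérivant la position, nous obtenons la vitesse: v(t) = -30·cos(3·t). La dérivée de la vitesse donne l'accélération: a(t) = 90·sin(3·t). En utilisant a(t) = 90·sin(3·t) et en substituant t = -pi/6, nous trouvons a = -90.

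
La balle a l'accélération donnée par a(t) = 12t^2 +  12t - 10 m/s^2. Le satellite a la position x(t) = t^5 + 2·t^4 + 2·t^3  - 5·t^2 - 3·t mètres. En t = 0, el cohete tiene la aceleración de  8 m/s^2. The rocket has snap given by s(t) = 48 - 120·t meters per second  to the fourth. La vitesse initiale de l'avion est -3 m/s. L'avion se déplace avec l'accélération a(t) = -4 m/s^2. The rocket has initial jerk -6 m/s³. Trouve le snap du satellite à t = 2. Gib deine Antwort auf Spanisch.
Debemos derivar nuestra ecuación de la posición x(t) = t^5 + 2·t^4 + 2·t^3 - 5·t^2 - 3·t 4 veces. Tomando d/dt de x(t), encontramos v(t) = 5·t^4 + 8·t^3 + 6·t^2 - 10·t - 3. Derivando la velocidad, obtenemos la aceleración: a(t) = 20·t^3 + 24·t^2 + 12·t - 10. La derivada de la aceleración da la sacudida: j(t) = 60·t^2 + 48·t + 12. Tomando d/dt de j(t), encontramos s(t) = 120·t + 48. Usando s(t) = 120·t + 48 y sustituyendo t = 2, encontramos s = 288.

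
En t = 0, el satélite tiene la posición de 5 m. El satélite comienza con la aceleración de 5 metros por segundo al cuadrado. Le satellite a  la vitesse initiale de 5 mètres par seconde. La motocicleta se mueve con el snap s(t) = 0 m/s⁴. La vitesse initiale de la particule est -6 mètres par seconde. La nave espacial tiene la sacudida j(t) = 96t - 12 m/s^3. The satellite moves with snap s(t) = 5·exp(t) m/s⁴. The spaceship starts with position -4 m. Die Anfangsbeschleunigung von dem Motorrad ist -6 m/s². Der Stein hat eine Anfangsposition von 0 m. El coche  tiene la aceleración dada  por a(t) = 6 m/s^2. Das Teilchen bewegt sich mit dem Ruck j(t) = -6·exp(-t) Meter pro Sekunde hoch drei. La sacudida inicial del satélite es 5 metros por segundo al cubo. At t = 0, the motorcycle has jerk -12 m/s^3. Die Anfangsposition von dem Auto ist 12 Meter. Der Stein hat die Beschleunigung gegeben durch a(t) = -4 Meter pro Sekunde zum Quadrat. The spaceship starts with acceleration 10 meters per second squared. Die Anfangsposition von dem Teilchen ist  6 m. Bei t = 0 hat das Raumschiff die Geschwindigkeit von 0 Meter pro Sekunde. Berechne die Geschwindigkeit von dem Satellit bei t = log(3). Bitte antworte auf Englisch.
To find the answer, we compute 3 integrals of s(t) = 5·exp(t). The antiderivative of snap, with j(0) = 5, gives jerk: j(t) = 5·exp(t). The integral of jerk is acceleration. Using a(0) = 5, we get a(t) = 5·exp(t). The antiderivative of acceleration is velocity. Using v(0) = 5, we get v(t) = 5·exp(t). Using v(t) = 5·exp(t) and substituting t = log(3), we find v = 15.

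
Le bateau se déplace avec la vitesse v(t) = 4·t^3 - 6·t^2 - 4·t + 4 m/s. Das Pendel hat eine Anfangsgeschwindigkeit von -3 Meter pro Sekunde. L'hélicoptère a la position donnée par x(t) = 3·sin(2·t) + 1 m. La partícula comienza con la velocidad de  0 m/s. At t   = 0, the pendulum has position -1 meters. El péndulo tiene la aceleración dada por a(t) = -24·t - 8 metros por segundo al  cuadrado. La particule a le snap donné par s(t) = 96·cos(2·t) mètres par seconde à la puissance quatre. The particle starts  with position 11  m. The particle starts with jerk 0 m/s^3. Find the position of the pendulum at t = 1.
We need to integrate our acceleration equation a(t) = -24·t - 8 2 times. Finding the integral of a(t) and using v(0) = -3: v(t) = -12·t^2 - 8·t - 3. Integrating velocity and using the initial condition x(0) = -1, we get x(t) = -4·t^3 - 4·t^2 - 3·t - 1. We have position x(t) = -4·t^3 - 4·t^2 - 3·t - 1. Substituting t = 1: x(1) = -12.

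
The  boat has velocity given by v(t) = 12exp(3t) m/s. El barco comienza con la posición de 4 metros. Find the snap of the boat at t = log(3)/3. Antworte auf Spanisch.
Para resolver esto, necesitamos tomar 3 derivadas de nuestra ecuación de la velocidad v(t) = 12·exp(3·t). Tomando d/dt de v(t), encontramos a(t) = 36·exp(3·t). Tomando d/dt de a(t), encontramos j(t) = 108·exp(3·t). La derivada de la sacudida da el snap: s(t) = 324·exp(3·t). De la ecuación del snap s(t) = 324·exp(3·t), sustituimos t = log(3)/3 para obtener s = 972.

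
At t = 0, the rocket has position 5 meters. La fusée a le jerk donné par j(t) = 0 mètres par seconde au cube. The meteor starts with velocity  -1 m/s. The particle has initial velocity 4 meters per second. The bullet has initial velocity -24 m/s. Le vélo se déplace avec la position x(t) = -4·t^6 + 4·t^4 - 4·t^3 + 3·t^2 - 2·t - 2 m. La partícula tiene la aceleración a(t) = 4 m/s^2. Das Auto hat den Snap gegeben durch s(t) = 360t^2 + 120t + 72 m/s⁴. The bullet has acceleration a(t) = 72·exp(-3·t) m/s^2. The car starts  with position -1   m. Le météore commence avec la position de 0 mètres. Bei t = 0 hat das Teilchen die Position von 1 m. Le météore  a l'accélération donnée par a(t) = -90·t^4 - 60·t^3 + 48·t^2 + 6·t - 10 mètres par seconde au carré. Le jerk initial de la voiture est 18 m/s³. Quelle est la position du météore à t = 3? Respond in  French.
En partant de l'accélération a(t) = -90·t^4 - 60·t^3 + 48·t^2 + 6·t - 10, nous prenons 2 primitives. L'intégrale de l'accélération, avec v(0) = -1, donne la vitesse: v(t) = -18·t^5 - 15·t^4 + 16·t^3 + 3·t^2 - 10·t - 1. L'intégrale de la vitesse est la position. En utilisant x(0) = 0, nous obtenons x(t) = -3·t^6 - 3·t^5 + 4·t^4 + t^3 - 5·t^2 - t. En utilisant x(t) = -3·t^6 - 3·t^5 + 4·t^4 + t^3 - 5·t^2 - t et en substituant t = 3, nous trouvons x = -2613.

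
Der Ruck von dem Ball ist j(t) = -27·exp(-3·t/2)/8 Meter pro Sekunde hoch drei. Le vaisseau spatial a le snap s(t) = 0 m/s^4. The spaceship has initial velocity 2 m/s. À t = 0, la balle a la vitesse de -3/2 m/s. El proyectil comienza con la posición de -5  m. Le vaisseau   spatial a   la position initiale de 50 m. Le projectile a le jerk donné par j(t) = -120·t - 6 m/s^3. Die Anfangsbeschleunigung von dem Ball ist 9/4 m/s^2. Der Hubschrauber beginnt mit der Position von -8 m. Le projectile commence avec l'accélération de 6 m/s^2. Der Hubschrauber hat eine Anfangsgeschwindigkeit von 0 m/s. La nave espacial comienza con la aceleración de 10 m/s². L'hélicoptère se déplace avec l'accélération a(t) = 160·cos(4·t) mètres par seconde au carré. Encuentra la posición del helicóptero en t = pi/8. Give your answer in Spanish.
Debemos encontrar la integral de nuestra ecuación de la aceleración a(t) = 160·cos(4·t) 2 veces. Integrando la aceleración y usando la condición inicial v(0) = 0, obtenemos v(t) = 40·sin(4·t). La antiderivada de la velocidad, con x(0) = -8, da la posición: x(t) = 2 - 10·cos(4·t). Tenemos la posición x(t) = 2 - 10·cos(4·t). Sustituyendo t = pi/8: x(pi/8) = 2.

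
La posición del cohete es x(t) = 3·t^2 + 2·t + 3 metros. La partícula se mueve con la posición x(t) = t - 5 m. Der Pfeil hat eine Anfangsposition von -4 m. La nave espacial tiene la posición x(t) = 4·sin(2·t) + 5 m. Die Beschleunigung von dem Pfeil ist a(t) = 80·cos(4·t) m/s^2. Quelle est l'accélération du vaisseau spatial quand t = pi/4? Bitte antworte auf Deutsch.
Um dies zu lösen, müssen wir 2 Ableitungen unserer Gleichung für die Position x(t) = 4·sin(2·t) + 5 nehmen. Mit d/dt von x(t) finden wir v(t) = 8·cos(2·t). Die Ableitung von der Geschwindigkeit ergibt die Beschleunigung: a(t) = -16·sin(2·t). Aus der Gleichung für die Beschleunigung a(t) = -16·sin(2·t), setzen wir t = pi/4 ein und erhalten a = -16.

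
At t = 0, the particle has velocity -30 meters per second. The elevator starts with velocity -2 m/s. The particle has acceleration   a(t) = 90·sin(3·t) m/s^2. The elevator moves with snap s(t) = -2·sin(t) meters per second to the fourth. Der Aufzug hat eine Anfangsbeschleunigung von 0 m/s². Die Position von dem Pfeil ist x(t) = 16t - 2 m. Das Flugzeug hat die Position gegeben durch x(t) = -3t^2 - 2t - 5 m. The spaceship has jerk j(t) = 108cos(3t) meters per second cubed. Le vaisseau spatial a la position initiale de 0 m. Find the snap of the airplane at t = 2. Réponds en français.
Nous devons dériver notre équation de la position x(t) = -3·t^2 - 2·t - 5 4 fois. En prenant d/dt de x(t), nous trouvons v(t) = -6·t - 2. En dérivant la vitesse, nous obtenons l'accélération: a(t) = -6. La dérivée de l'accélération donne le jerk: j(t) = 0. La dérivée du jerk donne le snap: s(t) = 0. De l'équation du snap s(t) = 0, nous substituons t = 2 pour obtenir s = 0.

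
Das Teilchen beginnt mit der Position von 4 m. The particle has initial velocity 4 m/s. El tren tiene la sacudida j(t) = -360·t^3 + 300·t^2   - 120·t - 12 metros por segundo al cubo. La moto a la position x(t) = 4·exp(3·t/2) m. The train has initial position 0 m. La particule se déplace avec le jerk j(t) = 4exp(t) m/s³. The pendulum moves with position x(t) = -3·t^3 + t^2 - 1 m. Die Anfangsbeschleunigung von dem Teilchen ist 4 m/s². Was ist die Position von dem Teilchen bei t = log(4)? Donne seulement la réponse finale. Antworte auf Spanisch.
La respuesta es 16.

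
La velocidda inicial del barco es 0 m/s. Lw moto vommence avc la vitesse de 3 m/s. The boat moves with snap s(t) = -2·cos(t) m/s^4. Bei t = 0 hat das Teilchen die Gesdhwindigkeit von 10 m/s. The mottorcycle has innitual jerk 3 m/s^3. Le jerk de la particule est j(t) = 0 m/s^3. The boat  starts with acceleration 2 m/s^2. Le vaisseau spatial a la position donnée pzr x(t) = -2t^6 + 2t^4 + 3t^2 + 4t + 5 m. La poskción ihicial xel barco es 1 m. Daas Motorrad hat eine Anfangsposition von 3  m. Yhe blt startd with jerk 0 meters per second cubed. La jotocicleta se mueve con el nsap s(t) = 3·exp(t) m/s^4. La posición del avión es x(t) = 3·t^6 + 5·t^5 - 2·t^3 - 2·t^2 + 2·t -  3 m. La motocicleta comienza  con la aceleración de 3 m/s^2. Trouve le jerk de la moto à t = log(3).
Nous devons intégrer notre équation du snap s(t) = 3·exp(t) 1 fois. En intégrant le snap et en utilisant la condition initiale j(0) = 3, nous obtenons j(t) = 3·exp(t). Nous avons le jerk j(t) = 3·exp(t). En substituant t = log(3): j(log(3)) = 9.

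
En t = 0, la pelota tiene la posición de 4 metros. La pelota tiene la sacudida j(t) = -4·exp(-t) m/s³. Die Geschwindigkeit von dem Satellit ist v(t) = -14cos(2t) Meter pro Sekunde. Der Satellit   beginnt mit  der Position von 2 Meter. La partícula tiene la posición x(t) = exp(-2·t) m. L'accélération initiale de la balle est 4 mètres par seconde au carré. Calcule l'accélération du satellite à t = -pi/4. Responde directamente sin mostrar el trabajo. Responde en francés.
À t = -pi/4, a = -28.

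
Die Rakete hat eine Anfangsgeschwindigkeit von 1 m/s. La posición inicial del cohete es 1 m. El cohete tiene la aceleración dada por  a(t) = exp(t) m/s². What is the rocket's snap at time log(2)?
To solve this, we need to take 2 derivatives of our acceleration equation a(t) = exp(t). The derivative of acceleration gives jerk: j(t) = exp(t). Taking d/dt of j(t), we find s(t) = exp(t). Using s(t) = exp(t) and substituting t = log(2), we find s = 2.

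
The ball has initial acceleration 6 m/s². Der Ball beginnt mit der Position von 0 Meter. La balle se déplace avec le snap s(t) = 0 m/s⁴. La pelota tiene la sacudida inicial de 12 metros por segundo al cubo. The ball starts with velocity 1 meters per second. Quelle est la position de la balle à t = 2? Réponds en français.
Nous devons trouver l'intégrale de notre équation du snap s(t) = 0 4 fois. La primitive du snap, avec j(0) = 12, donne le jerk: j(t) = 12. L'intégrale du jerk est l'accélération. En utilisant a(0) = 6, nous obtenons a(t) = 12·t + 6. La primitive de l'accélération, avec v(0) = 1, donne la vitesse: v(t) = 6·t^2 + 6·t + 1. L'intégrale de la vitesse est la position. En utilisant x(0) = 0, nous obtenons x(t) = 2·t^3 + 3·t^2 + t. En utilisant x(t) = 2·t^3 + 3·t^2 + t et en substituant t = 2, nous trouvons x = 30.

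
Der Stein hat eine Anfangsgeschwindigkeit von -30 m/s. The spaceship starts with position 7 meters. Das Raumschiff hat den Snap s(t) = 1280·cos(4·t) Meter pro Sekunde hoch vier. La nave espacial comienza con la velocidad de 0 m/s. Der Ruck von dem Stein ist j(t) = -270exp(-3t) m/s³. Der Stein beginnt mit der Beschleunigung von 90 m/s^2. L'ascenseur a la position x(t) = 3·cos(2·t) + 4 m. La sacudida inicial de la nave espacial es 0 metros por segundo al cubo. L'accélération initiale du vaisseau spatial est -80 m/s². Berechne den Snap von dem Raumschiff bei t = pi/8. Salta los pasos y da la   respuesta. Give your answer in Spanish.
s(pi/8) = 0.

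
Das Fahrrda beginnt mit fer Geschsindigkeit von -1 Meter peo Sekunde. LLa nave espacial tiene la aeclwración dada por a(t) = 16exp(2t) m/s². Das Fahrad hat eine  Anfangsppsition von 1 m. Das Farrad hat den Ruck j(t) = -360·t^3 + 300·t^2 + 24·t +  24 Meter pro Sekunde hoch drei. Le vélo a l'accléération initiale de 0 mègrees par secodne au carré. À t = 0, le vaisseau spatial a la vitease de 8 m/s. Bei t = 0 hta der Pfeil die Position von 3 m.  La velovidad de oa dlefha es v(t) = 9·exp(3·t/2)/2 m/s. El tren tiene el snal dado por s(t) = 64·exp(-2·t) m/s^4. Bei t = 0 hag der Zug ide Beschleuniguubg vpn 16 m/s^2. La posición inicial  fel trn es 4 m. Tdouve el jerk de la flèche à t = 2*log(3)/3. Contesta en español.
Debemos derivar nuestra ecuación de la velocidad v(t) = 9·exp(3·t/2)/2 2 veces. Derivando la velocidad, obtenemos la aceleración: a(t) = 27·exp(3·t/2)/4. Tomando d/dt de a(t), encontramos j(t) = 81·exp(3·t/2)/8. Usando j(t) = 81·exp(3·t/2)/8 y sustituyendo t = 2*log(3)/3, encontramos j = 243/8.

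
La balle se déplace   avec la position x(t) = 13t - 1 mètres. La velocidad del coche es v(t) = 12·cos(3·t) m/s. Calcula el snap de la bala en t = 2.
Debemos derivar nuestra ecuación de la posición x(t) = 13·t - 1 4 veces. La derivada de la posición da la velocidad: v(t) = 13. Tomando d/dt de v(t), encontramos a(t) = 0. La derivada de la aceleración da la sacudida: j(t) = 0. Derivando la sacudida, obtenemos el snap: s(t) = 0. Tenemos el snap s(t) = 0. Sustituyendo t = 2: s(2) = 0.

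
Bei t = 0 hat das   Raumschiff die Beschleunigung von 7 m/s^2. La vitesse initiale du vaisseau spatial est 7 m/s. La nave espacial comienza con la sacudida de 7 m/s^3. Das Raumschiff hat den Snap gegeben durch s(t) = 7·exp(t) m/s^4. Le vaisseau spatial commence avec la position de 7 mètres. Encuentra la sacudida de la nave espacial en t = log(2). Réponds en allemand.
Um dies zu lösen, müssen wir 1 Stammfunktion unserer Gleichung für den Snap s(t) = 7·exp(t) finden. Durch Integration von dem Snap und Verwendung der Anfangsbedingung j(0) = 7, erhalten wir j(t) = 7·exp(t). Mit j(t) = 7·exp(t) und Einsetzen von t = log(2), finden wir j = 14.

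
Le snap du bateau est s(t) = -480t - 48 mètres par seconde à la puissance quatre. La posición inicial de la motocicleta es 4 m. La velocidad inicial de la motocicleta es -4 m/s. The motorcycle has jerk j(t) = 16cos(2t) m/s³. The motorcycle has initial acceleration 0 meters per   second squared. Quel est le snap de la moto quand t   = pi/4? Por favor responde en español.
Para resolver esto, necesitamos tomar 1 derivada de nuestra ecuación de la sacudida j(t) = 16·cos(2·t). Derivando la sacudida, obtenemos el snap: s(t) = -32·sin(2·t). Tenemos el snap s(t) = -32·sin(2·t). Sustituyendo t = pi/4: s(pi/4) = -32.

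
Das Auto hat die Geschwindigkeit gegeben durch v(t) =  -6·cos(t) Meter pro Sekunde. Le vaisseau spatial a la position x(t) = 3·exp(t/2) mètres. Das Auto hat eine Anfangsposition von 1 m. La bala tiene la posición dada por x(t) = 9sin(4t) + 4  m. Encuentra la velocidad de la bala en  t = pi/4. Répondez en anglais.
To solve this, we need to take 1 derivative of our position equation x(t) = 9·sin(4·t) + 4. The derivative of position gives velocity: v(t) = 36·cos(4·t). From the given velocity equation v(t) = 36·cos(4·t), we substitute t = pi/4 to get v = -36.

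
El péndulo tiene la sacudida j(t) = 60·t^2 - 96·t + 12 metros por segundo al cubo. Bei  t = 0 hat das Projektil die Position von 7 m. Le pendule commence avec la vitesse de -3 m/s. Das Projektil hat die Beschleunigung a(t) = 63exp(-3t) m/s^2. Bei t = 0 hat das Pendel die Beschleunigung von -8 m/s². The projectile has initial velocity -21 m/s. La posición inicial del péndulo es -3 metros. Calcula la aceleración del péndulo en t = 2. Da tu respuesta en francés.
En partant du jerk j(t) = 60·t^2 - 96·t + 12, nous prenons 1 primitive. L'intégrale du jerk est l'accélération. En utilisant a(0) = -8, nous obtenons a(t) = 20·t^3 - 48·t^2 + 12·t - 8. En utilisant a(t) = 20·t^3 - 48·t^2 + 12·t - 8 et en substituant t = 2, nous trouvons a = -16.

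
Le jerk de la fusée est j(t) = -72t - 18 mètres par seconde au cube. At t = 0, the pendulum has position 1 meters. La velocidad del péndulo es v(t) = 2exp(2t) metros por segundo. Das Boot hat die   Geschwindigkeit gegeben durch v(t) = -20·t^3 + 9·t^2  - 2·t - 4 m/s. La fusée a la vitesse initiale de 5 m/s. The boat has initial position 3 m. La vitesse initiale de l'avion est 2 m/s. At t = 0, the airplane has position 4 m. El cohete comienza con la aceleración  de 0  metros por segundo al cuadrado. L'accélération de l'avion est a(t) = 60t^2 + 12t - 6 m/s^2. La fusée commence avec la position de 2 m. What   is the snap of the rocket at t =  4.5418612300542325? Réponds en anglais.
Starting from jerk j(t) = -72·t - 18, we take 1 derivative. The derivative of jerk gives snap: s(t) = -72. We have snap s(t) = -72. Substituting t = 4.5418612300542325: s(4.5418612300542325) = -72.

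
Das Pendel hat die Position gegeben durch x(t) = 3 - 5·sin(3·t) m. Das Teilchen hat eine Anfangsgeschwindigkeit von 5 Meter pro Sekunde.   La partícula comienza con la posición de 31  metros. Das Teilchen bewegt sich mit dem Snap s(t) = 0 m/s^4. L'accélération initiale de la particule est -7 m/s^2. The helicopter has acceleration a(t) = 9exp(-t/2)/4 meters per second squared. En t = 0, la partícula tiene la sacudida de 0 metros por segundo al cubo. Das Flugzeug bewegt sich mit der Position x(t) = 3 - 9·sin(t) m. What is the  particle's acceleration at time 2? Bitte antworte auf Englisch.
Starting from snap s(t) = 0, we take 2 antiderivatives. The antiderivative of snap is jerk. Using j(0) = 0, we get j(t) = 0. The antiderivative of jerk is acceleration. Using a(0) = -7, we get a(t) = -7. Using a(t) = -7 and substituting t = 2, we find a = -7.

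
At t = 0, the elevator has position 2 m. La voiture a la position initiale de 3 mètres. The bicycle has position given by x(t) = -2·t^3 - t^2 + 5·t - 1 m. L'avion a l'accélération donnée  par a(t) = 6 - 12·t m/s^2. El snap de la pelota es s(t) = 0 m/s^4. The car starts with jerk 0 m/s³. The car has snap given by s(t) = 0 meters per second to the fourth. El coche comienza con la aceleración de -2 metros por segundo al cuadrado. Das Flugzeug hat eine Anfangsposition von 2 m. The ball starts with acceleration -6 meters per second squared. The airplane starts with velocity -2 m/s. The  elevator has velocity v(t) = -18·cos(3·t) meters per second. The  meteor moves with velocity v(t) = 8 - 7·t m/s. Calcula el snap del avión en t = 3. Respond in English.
Starting from acceleration a(t) = 6 - 12·t, we take 2 derivatives. The derivative of acceleration gives jerk: j(t) = -12. Taking d/dt of j(t), we find s(t) = 0. We have snap s(t) = 0. Substituting t = 3: s(3) = 0.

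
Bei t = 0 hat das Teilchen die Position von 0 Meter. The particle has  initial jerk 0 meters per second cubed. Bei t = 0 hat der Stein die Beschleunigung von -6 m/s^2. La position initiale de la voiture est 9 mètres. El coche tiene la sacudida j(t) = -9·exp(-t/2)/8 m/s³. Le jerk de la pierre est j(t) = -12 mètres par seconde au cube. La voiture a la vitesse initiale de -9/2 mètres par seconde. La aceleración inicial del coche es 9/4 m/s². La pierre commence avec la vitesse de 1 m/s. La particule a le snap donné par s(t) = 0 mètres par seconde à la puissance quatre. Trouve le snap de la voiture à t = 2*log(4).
En partant du jerk j(t) = -9·exp(-t/2)/8, nous prenons 1 dérivée. La dérivée du jerk donne le snap: s(t) = 9·exp(-t/2)/16. En utilisant s(t) = 9·exp(-t/2)/16 et en substituant t = 2*log(4), nous trouvons s = 9/64.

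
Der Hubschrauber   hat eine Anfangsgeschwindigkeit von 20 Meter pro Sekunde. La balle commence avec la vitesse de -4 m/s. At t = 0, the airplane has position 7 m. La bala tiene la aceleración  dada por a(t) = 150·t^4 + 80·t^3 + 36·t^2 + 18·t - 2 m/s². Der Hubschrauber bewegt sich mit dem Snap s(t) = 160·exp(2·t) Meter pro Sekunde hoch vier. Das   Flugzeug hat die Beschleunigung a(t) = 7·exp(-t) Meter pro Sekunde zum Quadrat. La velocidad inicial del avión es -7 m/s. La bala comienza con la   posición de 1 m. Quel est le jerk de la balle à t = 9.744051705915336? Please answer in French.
Nous devons dériver notre équation de l'accélération a(t) = 150·t^4 + 80·t^3 + 36·t^2 + 18·t - 2 1 fois. La dérivée de l'accélération donne le jerk: j(t) = 600·t^3 + 240·t^2 + 72·t + 18. En utilisant j(t) = 600·t^3 + 240·t^2 + 72·t + 18 et en substituant t = 9.744051705915336, nous trouvons j = 578605.160558052.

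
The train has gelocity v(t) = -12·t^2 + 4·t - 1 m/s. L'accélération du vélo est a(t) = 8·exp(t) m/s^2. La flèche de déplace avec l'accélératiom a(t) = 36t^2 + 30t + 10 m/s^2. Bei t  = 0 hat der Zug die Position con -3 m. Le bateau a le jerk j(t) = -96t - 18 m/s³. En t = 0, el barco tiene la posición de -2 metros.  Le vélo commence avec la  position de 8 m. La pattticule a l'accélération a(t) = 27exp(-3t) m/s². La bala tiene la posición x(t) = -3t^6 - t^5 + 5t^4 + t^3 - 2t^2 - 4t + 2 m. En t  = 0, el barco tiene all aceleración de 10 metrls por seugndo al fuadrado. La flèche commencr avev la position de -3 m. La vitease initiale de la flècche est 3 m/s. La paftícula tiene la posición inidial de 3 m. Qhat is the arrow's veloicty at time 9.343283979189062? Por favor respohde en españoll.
Partiendo de la aceleración a(t) = 36·t^2 + 30·t + 10, tomamos 1 integral. Integrando la aceleración y usando la condición inicial v(0) = 3, obtenemos v(t) = 12·t^3 + 15·t^2 + 10·t + 3. De la ecuación de la velocidad v(t) = 12·t^3 + 15·t^2 + 10·t + 3, sustituimos t = 9.343283979189062 para obtener v = 11193.5701233583.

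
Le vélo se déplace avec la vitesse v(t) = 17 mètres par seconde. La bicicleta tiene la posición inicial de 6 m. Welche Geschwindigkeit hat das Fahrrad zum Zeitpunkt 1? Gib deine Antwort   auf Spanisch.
Tenemos la velocidad v(t) = 17. Sustituyendo t = 1: v(1) = 17.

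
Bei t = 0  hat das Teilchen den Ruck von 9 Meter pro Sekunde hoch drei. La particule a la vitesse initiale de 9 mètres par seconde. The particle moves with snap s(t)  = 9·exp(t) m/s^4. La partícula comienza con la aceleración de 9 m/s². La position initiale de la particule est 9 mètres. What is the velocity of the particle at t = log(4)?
We need to integrate our snap equation s(t) = 9·exp(t) 3 times. Taking ∫s(t)dt and applying j(0) = 9, we find j(t) = 9·exp(t). Integrating jerk and using the initial condition a(0) = 9, we get a(t) = 9·exp(t). Integrating acceleration and using the initial condition v(0) = 9, we get v(t) = 9·exp(t). Using v(t) = 9·exp(t) and substituting t = log(4), we find v = 36.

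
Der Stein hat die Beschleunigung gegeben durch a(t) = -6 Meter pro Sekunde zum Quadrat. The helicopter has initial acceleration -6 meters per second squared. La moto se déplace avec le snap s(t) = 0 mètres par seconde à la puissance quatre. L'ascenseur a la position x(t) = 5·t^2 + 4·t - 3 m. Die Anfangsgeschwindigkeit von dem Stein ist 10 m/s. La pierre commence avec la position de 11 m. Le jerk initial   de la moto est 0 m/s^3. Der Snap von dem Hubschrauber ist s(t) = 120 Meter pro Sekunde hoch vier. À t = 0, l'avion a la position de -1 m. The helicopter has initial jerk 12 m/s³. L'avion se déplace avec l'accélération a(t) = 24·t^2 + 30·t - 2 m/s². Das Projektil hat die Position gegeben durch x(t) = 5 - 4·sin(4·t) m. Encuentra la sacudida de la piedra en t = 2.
Para resolver esto, necesitamos tomar 1 derivada de nuestra ecuación de la aceleración a(t) = -6. La derivada de la aceleración da la sacudida: j(t) = 0. Tenemos la sacudida j(t) = 0. Sustituyendo t = 2: j(2) = 0.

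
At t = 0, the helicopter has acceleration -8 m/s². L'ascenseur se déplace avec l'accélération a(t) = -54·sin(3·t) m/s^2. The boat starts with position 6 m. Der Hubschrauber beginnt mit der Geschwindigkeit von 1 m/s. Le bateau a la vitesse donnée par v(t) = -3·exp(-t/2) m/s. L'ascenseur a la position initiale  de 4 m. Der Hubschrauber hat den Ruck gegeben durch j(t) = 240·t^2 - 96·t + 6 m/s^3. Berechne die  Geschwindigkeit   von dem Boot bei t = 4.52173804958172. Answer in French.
Nous avons la vitesse v(t) = -3·exp(-t/2). En substituant t = 4.52173804958172: v(4.52173804958172) = -0.312779522964359.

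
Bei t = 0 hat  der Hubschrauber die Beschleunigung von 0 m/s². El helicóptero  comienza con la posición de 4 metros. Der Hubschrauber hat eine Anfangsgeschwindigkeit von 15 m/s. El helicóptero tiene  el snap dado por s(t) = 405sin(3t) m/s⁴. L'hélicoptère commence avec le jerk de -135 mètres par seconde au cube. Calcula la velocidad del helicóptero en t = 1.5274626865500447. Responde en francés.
Pour résoudre ceci, nous devons prendre 3 primitives de notre équation du snap s(t) = 405·sin(3·t). L'intégrale du snap est le jerk. En utilisant j(0) = -135, nous obtenons j(t) = -135·cos(3·t). En intégrant le jerk et en utilisant la condition initiale a(0) = 0, nous obtenons a(t) = -45·sin(3·t). L'intégrale de l'accélération, avec v(0) = 15, donne la vitesse: v(t) = 15·cos(3·t). En utilisant v(t) = 15·cos(3·t) et en substituant t = 1.5274626865500447, nous trouvons v = -1.94452583377410.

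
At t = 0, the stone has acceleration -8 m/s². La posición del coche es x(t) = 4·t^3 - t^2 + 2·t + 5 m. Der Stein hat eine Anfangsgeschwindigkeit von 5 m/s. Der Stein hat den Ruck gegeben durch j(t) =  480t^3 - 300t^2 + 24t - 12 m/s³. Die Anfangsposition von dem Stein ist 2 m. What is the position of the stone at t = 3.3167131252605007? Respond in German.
Wir müssen unsere Gleichung für den Ruck j(t) = 480·t^3 - 300·t^2 + 24·t - 12 3-mal integrieren. Mit ∫j(t)dt und Anwendung von a(0) = -8, finden wir a(t) = 120·t^4 - 100·t^3 + 12·t^2 - 12·t - 8. Die Stammfunktion von der Beschleunigung ist die Geschwindigkeit. Mit v(0) = 5 erhalten wir v(t) = 24·t^5 - 25·t^4 + 4·t^3 - 6·t^2 - 8·t + 5. Das Integral von der Geschwindigkeit ist die Position. Mit x(0) = 2 erhalten wir x(t) = 4·t^6 - 5·t^5 + t^4 - 2·t^3 - 4·t^2 + 5·t + 2. Wir haben die Position x(t) = 4·t^6 - 5·t^5 + t^4 - 2·t^3 - 4·t^2 + 5·t + 2. Durch Einsetzen von t = 3.3167131252605007: x(3.3167131252605007) = 3340.64816441241.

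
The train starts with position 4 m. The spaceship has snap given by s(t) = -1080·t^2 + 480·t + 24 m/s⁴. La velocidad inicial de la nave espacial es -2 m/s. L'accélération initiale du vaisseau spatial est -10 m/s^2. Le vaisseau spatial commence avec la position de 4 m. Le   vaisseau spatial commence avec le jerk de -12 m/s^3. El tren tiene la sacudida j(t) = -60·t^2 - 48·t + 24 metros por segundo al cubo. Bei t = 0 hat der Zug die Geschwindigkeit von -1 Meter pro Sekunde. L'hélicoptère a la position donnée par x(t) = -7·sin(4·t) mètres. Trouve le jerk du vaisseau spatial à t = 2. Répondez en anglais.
We need to integrate our snap equation s(t) = -1080·t^2 + 480·t + 24 1 time. Taking ∫s(t)dt and applying j(0) = -12, we find j(t) = -360·t^3 + 240·t^2 + 24·t - 12. We have jerk j(t) = -360·t^3 + 240·t^2 + 24·t - 12. Substituting t = 2: j(2) = -1884.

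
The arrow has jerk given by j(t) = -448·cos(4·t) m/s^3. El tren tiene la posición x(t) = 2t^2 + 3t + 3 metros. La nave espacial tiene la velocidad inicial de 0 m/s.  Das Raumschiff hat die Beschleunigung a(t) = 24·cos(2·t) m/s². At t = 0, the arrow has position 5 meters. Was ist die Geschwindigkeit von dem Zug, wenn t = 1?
Um dies zu lösen, müssen wir 1 Ableitung unserer Gleichung für die Position x(t) = 2·t^2 + 3·t + 3 nehmen. Mit d/dt von x(t) finden wir v(t) = 4·t + 3. Aus der Gleichung für die Geschwindigkeit v(t) = 4·t + 3, setzen wir t = 1 ein und erhalten v = 7.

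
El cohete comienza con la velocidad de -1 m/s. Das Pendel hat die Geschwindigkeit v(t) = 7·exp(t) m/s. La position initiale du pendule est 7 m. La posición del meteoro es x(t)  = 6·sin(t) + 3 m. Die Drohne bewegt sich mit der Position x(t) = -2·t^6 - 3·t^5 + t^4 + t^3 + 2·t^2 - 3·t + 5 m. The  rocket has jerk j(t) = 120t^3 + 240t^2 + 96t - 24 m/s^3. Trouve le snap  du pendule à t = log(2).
En partant de la vitesse v(t) = 7·exp(t), nous prenons 3 dérivées. En prenant d/dt de v(t), nous trouvons a(t) = 7·exp(t). En prenant d/dt de a(t), nous trouvons j(t) = 7·exp(t). En prenant d/dt de j(t), nous trouvons s(t) = 7·exp(t). En utilisant s(t) = 7·exp(t) et en substituant t = log(2), nous trouvons s = 14.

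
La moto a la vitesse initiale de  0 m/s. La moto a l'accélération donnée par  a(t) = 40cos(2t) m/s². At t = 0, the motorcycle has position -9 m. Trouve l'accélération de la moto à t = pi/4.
De l'équation de l'accélération a(t) = 40·cos(2·t), nous substituons t = pi/4 pour obtenir a = 0.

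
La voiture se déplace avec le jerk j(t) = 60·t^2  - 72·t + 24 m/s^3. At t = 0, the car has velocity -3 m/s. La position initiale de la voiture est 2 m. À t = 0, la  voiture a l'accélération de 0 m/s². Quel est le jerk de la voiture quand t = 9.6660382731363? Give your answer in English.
From the given jerk equation j(t) = 60·t^2 - 72·t + 24, we substitute t = 9.6660382731363 to get j = 4933.98299819833.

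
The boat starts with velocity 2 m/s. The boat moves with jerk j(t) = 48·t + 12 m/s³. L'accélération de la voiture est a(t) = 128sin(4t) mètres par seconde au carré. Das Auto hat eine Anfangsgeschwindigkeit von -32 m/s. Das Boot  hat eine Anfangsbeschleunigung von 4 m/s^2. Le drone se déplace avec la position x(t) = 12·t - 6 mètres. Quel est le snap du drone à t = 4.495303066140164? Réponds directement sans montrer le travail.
La réponse est 0.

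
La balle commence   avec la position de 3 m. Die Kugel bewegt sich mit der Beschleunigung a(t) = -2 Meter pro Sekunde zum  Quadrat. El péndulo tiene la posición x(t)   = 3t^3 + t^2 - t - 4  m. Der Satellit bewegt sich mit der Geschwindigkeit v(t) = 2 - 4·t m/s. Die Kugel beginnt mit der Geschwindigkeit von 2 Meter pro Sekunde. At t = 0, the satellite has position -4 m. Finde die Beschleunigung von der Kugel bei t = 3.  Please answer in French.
De l'équation de l'accélération a(t) = -2, nous substituons t = 3 pour obtenir a = -2.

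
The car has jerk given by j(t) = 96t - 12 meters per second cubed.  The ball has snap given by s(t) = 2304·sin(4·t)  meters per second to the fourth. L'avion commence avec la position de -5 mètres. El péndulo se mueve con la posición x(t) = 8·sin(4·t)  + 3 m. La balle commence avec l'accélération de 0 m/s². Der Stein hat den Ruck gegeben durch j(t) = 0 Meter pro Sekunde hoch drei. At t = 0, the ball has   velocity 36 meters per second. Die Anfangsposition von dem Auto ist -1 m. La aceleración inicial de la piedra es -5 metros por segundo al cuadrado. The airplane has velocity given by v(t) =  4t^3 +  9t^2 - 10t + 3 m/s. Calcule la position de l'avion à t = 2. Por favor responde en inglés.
Starting from velocity v(t) = 4·t^3 + 9·t^2 - 10·t + 3, we take 1 integral. Taking ∫v(t)dt and applying x(0) = -5, we find x(t) = t^4 + 3·t^3 - 5·t^2 + 3·t - 5. We have position x(t) = t^4 + 3·t^3 - 5·t^2 + 3·t - 5. Substituting t = 2: x(2) = 21.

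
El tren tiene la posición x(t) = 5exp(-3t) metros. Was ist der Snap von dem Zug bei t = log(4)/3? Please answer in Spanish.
Debemos derivar nuestra ecuación de la posición x(t) = 5·exp(-3·t) 4 veces. La derivada de la posición da la velocidad: v(t) = -15·exp(-3·t). Tomando d/dt de v(t), encontramos a(t) = 45·exp(-3·t). La derivada de la aceleración da la sacudida: j(t) = -135·exp(-3·t). Derivando la sacudida, obtenemos el snap: s(t) = 405·exp(-3·t). Tenemos el snap s(t) = 405·exp(-3·t). Sustituyendo t = log(4)/3: s(log(4)/3) = 405/4.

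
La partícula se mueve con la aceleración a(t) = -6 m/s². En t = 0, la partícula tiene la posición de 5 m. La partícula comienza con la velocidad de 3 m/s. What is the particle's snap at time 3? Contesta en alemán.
Um dies zu lösen, müssen wir 2 Ableitungen unserer Gleichung für die Beschleunigung a(t) = -6 nehmen. Mit d/dt von a(t) finden wir j(t) = 0. Durch Ableiten von dem Ruck erhalten wir den Snap: s(t) = 0. Wir haben den Snap s(t) = 0. Durch Einsetzen von t = 3: s(3) = 0.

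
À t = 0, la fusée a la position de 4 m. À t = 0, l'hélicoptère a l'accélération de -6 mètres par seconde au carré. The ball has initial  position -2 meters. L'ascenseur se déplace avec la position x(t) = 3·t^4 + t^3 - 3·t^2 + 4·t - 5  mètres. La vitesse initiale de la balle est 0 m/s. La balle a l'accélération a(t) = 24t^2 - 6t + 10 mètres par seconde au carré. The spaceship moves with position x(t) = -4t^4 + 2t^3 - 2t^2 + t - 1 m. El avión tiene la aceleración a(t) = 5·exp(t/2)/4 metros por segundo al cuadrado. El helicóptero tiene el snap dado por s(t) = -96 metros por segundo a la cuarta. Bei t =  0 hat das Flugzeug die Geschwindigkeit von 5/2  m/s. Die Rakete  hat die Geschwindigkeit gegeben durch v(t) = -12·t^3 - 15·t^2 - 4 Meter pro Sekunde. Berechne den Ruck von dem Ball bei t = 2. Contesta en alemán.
Wir müssen unsere Gleichung für die Beschleunigung a(t) = 24·t^2 - 6·t + 10 1-mal ableiten. Die Ableitung von der Beschleunigung ergibt den Ruck: j(t) = 48·t - 6. Aus der Gleichung für den Ruck j(t) = 48·t - 6, setzen wir t = 2 ein und erhalten j = 90.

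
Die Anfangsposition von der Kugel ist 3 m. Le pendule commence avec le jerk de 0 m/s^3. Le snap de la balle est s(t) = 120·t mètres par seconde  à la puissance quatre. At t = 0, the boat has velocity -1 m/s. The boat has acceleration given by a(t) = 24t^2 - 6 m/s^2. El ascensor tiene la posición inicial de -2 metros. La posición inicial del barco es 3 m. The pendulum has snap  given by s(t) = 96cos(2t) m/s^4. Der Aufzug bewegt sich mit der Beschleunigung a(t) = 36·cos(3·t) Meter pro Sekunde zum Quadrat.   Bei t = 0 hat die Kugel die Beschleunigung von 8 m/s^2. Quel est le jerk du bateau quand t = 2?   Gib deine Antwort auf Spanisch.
Partiendo de la aceleración a(t) = 24·t^2 - 6, tomamos 1 derivada. La derivada de la aceleración da la sacudida: j(t) = 48·t. Usando j(t) = 48·t y sustituyendo t = 2, encontramos j = 96.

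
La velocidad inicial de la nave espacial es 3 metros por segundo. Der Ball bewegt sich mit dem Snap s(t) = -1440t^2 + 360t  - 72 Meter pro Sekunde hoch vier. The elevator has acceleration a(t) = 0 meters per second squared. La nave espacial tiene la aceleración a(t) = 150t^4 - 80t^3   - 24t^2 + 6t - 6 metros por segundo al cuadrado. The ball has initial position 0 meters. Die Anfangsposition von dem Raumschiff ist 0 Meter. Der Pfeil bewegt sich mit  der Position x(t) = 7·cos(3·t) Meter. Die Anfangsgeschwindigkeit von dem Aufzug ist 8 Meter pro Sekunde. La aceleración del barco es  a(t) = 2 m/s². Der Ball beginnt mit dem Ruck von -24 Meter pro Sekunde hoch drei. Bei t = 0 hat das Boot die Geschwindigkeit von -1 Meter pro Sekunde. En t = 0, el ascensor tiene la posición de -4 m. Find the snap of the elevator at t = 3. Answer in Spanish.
Partiendo de la aceleración a(t) = 0, tomamos 2 derivadas. Derivando la aceleración, obtenemos la sacudida: j(t) = 0. Derivando la sacudida, obtenemos el snap: s(t) = 0. De la ecuación del snap s(t) = 0, sustituimos t = 3 para obtener s = 0.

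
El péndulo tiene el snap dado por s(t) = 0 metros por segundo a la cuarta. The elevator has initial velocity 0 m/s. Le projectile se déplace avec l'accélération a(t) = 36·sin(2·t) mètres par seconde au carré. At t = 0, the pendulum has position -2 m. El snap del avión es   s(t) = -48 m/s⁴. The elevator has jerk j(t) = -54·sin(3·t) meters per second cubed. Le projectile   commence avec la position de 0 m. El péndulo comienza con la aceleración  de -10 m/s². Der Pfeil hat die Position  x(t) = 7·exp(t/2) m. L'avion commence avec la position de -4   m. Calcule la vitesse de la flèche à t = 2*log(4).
Pour résoudre ceci, nous devons prendre 1 dérivée de notre équation de la position x(t) = 7·exp(t/2). La dérivée de la position donne la vitesse: v(t) = 7·exp(t/2)/2. En utilisant v(t) = 7·exp(t/2)/2 et en substituant t = 2*log(4), nous trouvons v = 14.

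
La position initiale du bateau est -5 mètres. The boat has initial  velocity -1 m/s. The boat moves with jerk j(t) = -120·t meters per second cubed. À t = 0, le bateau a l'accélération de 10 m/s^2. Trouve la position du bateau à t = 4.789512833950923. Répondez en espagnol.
Partiendo de la sacudida j(t) = -120·t, tomamos 3 antiderivadas. Integrando la sacudida y usando la condición inicial a(0) = 10, obtenemos a(t) = 10 - 60·t^2. La integral de la aceleración es la velocidad. Usando v(0) = -1, obtenemos v(t) = -20·t^3 + 10·t - 1. La integral de la velocidad es la posición. Usando x(0) = -5, obtenemos x(t) = -5·t^4 + 5·t^2 - t - 5. Tenemos la posición x(t) = -5·t^4 + 5·t^2 - t - 5. Sustituyendo t = 4.789512833950923: x(4.789512833950923) = -2526.18032150902.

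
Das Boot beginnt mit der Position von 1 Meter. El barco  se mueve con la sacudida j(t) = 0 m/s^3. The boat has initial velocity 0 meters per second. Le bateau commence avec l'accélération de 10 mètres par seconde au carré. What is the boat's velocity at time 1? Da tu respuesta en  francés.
Pour résoudre ceci, nous devons prendre 2 intégrales de notre équation du jerk j(t) = 0. L'intégrale du jerk, avec a(0) = 10, donne l'accélération: a(t) = 10. En prenant ∫a(t)dt et en appliquant v(0) = 0, nous trouvons v(t) = 10·t. De l'équation de la vitesse v(t) = 10·t, nous substituons t = 1 pour obtenir v = 10.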